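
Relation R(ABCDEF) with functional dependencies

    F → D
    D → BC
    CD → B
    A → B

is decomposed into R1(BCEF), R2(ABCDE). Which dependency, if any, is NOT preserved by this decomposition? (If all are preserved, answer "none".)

F → D

Check F → D: no single fragment contains all of {DF}, and the restricted closure of {F} across the fragments never reaches {D}.
D → BC is preserved.
CD → B is preserved.
A → B is preserved.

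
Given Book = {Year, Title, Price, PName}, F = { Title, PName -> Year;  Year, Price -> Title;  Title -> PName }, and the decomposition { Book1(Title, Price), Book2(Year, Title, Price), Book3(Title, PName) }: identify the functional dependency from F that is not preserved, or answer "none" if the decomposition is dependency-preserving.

Title, PName → Year: restricted closure across fragments reaches Year.
Year, Price → Title lies within Book2.
Title → PName lies within Book3.
Every dependency is enforceable on the fragments, so the decomposition is dependency-preserving.

none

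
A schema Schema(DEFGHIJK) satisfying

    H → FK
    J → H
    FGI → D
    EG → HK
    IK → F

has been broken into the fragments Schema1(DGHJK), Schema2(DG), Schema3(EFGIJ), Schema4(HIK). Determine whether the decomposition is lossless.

Chase test. Columns are DEFGHIJK; row i has aⱼ where attribute j ∈ Schemai, else bᵢⱼ.
Initial tableau (one row per fragment):
  row 1: a1 b12 b13 a4 a5 b16 a7 a8
  row 2: a1 b22 b23 a4 b25 b26 b27 b28
  row 3: b31 a2 a3 a4 b35 a6 a7 b38
  row 4: b41 b42 b43 b44 a5 a6 b47 a8
Rows 1 and 4 agree on H; apply H→FK and equate their FK entries.
Rows 1 and 3 agree on J; apply J→H and equate their H entries.
Rows 1 and 3 agree on H; apply H→FK and equate their FK entries.
No row becomes fully distinguished — the join is lossy.

No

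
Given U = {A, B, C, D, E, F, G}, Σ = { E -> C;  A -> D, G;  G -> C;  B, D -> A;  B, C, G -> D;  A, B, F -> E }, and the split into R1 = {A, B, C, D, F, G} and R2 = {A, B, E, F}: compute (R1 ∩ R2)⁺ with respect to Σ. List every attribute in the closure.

R1 ∩ R2 = {A, B, F}.
A → D, G applies, adding D, G
G → C applies, adding C
A, B, F → E applies, adding E
Closure: {A, B, C, D, E, F, G}.

A, B, C, D, E, F, G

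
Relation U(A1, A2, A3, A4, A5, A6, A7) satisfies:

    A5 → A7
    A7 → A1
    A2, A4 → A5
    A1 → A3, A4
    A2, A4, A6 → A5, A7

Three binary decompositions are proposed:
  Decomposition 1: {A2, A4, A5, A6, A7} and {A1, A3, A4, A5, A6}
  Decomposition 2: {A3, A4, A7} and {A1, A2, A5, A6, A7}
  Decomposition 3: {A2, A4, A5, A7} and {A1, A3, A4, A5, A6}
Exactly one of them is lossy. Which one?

Decomposition 3

Decomposition 1: common = {A4, A5, A6}, closure = {A1, A3, A4, A5, A6, A7} → lossless.
Decomposition 2: common = {A7}, closure = {A1, A3, A4, A7} → lossless.
Decomposition 3: common = {A4, A5}, closure = {A1, A3, A4, A5, A7} → lossy.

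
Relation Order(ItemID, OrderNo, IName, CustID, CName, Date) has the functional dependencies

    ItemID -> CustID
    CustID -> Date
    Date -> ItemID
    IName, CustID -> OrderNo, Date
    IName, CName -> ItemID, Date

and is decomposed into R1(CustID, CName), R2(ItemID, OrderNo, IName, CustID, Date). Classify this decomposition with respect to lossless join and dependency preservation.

Lossless test: (CustID)⁺ = {ItemID, CustID, Date}, which is a superkey of neither fragment — lossy.
Dependency preservation: the restricted closure of {IName, CName} across the fragments never reaches {ItemID, Date}, so IName, CName → ItemID, Date cannot be enforced without a join — not preserved.

lossy and not dependency-preserving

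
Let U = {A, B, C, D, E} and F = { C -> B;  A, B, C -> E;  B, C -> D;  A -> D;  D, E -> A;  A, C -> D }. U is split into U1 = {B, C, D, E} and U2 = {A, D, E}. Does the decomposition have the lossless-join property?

Yes

Common attributes: U1 ∩ U2 = {D, E}.
Closure of {D, E}: D, E → A applies, adding A. So (D, E)⁺ = {A, D, E}.
This closure contains every attribute of U2, so U1 ∩ U2 → U2. The join is lossless.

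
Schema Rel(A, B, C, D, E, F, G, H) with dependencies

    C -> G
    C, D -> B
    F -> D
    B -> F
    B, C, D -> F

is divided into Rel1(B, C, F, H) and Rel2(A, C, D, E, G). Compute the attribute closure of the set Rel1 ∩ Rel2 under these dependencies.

C, G

Rel1 ∩ Rel2 = {C}.
C → G applies, adding G
Closure: {C, G}.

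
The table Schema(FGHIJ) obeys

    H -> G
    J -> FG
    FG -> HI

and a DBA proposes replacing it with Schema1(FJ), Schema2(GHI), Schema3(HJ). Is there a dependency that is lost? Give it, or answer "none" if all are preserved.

Check FG → HI: no single fragment contains all of {FGHI}, and the restricted closure of {FG} across the fragments never reaches {HI}.
H → G is preserved.
J → FG is preserved.

FG -> HI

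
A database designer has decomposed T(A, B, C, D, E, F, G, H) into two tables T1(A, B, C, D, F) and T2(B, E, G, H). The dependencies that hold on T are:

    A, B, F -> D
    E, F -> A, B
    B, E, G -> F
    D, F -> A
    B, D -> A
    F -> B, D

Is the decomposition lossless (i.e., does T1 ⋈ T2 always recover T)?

Common attributes: T1 ∩ T2 = {B}.
No dependency enlarges {B}, so (B)⁺ = {B}.
The closure contains neither all of T1 = {A, B, C, D, F} nor all of T2 = {B, E, G, H}, so the common attributes are not a superkey of either fragment. The join is lossy.

No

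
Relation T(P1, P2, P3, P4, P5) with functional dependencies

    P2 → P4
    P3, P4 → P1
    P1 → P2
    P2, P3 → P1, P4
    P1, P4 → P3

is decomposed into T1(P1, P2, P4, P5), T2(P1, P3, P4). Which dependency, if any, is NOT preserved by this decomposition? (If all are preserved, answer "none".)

P2 → P4 lies within T1.
P3, P4 → P1 lies within T2.
P1 → P2 lies within T1.
P2, P3 → P1, P4: restricted closure across fragments reaches P1, P4.
P1, P4 → P3 lies within T2.
Every dependency is enforceable on the fragments, so the decomposition is dependency-preserving.

none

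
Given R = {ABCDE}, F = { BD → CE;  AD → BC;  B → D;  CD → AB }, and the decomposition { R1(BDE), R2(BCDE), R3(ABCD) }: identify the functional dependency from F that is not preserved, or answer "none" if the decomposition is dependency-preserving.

none

BD → CE lies within R2.
AD → BC lies within R3.
B → D lies within R1.
CD → AB lies within R3.
Every dependency is enforceable on the fragments, so the decomposition is dependency-preserving.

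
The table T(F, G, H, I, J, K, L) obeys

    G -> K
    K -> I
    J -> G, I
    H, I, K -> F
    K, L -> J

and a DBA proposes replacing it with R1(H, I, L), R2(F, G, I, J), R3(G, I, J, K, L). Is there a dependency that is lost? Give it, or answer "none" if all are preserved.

H, I, K -> F

Check H, I, K → F: no single fragment contains all of {F, H, I, K}, and the restricted closure of {H, I, K} across the fragments never reaches {F}.
G → K is preserved.
K → I is preserved.
J → G, I is preserved.
K, L → J is preserved.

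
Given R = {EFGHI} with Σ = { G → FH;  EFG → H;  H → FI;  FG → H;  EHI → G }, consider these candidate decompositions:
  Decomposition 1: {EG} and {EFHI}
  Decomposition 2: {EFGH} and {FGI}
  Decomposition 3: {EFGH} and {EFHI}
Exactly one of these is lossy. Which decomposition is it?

Decomposition 1: common = {E}, closure = {E} → lossy.
Decomposition 2: common = {FG}, closure = {FGHI} → lossless.
Decomposition 3: common = {EFH}, closure = {EFGHI} → lossless.

Decomposition 1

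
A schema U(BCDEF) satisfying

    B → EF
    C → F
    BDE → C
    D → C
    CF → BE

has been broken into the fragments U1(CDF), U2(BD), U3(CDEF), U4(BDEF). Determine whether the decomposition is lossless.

Yes

Chase test. Columns are BCDEF; row i has aⱼ where attribute j ∈ Ui, else bᵢⱼ.
Initial tableau (one row per fragment):
  row 1: b11 a2 a3 b14 a5
  row 2: a1 b22 a3 b24 b25
  row 3: b31 a2 a3 a4 a5
  row 4: a1 b42 a3 a4 a5
Rows 2 and 4 agree on B; apply B→EF and equate their EF entries.
Rows 2 and 4 agree on BDE; apply BDE→C and equate their C entries.
Rows 1 and 2 agree on D; apply D→C and equate their C entries.
Rows 1 and 2 agree on CF; apply CF→BE and equate their BE entries.
Rows 1 and 3 agree on CF; apply CF→BE and equate their BE entries.
Row 1 is now all distinguished symbols — the join is lossless.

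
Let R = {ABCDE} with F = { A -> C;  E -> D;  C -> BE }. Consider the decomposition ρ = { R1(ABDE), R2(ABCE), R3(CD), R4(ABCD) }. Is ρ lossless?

Chase test. Columns are ABCDE; row i has aⱼ where attribute j ∈ Ri, else bᵢⱼ.
Initial tableau (one row per fragment):
  row 1: a1 a2 b13 a4 a5
  row 2: a1 a2 a3 b24 a5
  row 3: b31 b32 a3 a4 b35
  row 4: a1 a2 a3 a4 b45
Rows 1 and 2 agree on A; apply A→C and equate their C entries.
Rows 1 and 2 agree on E; apply E→D and equate their D entries.
Rows 1 and 3 agree on C; apply C→BE and equate their BE entries.
Rows 1 and 4 agree on C; apply C→BE and equate their BE entries.
Row 1 is now all distinguished symbols — the join is lossless.

Yes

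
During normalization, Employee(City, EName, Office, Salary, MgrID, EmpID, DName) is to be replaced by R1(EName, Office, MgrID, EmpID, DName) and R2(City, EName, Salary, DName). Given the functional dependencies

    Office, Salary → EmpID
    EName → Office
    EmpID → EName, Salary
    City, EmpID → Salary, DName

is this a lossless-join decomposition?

No

Common attributes: R1 ∩ R2 = {EName, DName}.
Closure of {EName, DName}: EName → Office applies, adding Office. So (EName, DName)⁺ = {EName, Office, DName}.
The closure contains neither all of R1 = {EName, Office, MgrID, EmpID, DName} nor all of R2 = {City, EName, Salary, DName}, so the common attributes are not a superkey of either fragment. The join is lossy.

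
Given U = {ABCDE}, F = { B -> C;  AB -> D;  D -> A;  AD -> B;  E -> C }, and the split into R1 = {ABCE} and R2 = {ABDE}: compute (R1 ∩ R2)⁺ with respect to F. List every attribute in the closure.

R1 ∩ R2 = {ABE}.
B → C applies, adding C
AB → D applies, adding D
Closure: {ABCDE}.

ABCDE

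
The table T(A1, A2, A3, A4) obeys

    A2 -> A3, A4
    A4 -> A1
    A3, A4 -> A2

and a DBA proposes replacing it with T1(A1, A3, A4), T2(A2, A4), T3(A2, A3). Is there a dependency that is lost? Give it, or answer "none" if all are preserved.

Check A3, A4 → A2: no single fragment contains all of {A2, A3, A4}, and the restricted closure of {A3, A4} across the fragments never reaches {A2}.
A2 → A3, A4 is preserved.
A4 → A1 is preserved.

A3, A4 -> A2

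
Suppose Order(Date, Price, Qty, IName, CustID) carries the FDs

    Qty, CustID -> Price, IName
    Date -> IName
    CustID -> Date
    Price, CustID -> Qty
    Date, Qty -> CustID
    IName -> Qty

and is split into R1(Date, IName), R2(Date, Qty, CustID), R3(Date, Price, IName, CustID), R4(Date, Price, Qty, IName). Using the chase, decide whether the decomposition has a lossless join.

Yes

Chase test. Columns are Date, Price, Qty, IName, CustID; row i has aⱼ where attribute j ∈ Ri, else bᵢⱼ.
Initial tableau (one row per fragment):
  row 1: a1 b12 b13 a4 b15
  row 2: a1 b22 a3 b24 a5
  row 3: a1 a2 b33 a4 a5
  row 4: a1 a2 a3 a4 b45
Rows 1 and 2 agree on Date; apply Date→IName and equate their IName entries.
Rows 2 and 4 agree on Date, Qty; apply Date, Qty→CustID and equate their CustID entries.
Rows 1 and 2 agree on IName; apply IName→Qty and equate their Qty entries.
Rows 1 and 3 agree on IName; apply IName→Qty and equate their Qty entries.
Rows 2 and 3 agree on Qty, CustID; apply Qty, CustID→Price, IName and equate their Price, IName entries.
Rows 1 and 2 agree on Date, Qty; apply Date, Qty→CustID and equate their CustID entries.
Rows 1 and 2 agree on Qty, CustID; apply Qty, CustID→Price, IName and equate their Price, IName entries.
Row 1 is now all distinguished symbols — the join is lossless.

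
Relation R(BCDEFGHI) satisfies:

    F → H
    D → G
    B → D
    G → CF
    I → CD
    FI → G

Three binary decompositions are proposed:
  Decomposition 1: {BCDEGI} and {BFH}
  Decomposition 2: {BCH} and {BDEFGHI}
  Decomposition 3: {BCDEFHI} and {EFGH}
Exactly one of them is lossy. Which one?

Decomposition 1: common = {B}, closure = {BCDFGH} → lossless.
Decomposition 2: common = {BH}, closure = {BCDFGH} → lossless.
Decomposition 3: common = {EFH}, closure = {EFH} → lossy.

Decomposition 3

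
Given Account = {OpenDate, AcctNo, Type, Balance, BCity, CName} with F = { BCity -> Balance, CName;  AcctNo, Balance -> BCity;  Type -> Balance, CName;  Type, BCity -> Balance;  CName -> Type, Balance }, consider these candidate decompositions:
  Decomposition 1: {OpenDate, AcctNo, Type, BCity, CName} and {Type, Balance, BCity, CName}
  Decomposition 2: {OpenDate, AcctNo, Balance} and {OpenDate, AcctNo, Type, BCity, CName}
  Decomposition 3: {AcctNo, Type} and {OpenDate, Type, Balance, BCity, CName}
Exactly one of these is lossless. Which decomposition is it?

Decomposition 1: common = {Type, BCity, CName}, closure = {Type, Balance, BCity, CName} → lossless.
Decomposition 2: common = {OpenDate, AcctNo}, closure = {OpenDate, AcctNo} → lossy.
Decomposition 3: common = {Type}, closure = {Type, Balance, CName} → lossy.

Decomposition 1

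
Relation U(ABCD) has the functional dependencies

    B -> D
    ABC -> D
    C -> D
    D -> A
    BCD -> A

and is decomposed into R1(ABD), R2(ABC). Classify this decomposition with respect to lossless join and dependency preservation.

Lossless test: (AB)⁺ = {ABD}, which contains all of one fragment — lossless.
Dependency preservation: the restricted closure of {C} across the fragments never reaches {D}, so C → D cannot be enforced without a join — not preserved.

lossless but not dependency-preserving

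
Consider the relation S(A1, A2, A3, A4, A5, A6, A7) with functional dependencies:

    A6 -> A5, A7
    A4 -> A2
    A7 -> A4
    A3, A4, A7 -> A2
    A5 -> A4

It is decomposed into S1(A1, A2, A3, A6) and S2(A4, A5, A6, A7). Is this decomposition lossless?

Yes

Common attributes: S1 ∩ S2 = {A6}.
Closure of {A6}: A6 → A5, A7 applies, adding A5, A7; A7 → A4 applies, adding A4; A4 → A2 applies, adding A2. So (A6)⁺ = {A2, A4, A5, A6, A7}.
This closure contains every attribute of S2, so S1 ∩ S2 → S2. The join is lossless.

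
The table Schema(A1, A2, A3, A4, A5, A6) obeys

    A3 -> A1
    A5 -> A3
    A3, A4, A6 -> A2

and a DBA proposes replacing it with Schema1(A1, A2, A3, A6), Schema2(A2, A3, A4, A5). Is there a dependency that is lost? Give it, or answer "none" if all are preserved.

Check A3, A4, A6 → A2: no single fragment contains all of {A2, A3, A4, A6}, and the restricted closure of {A3, A4, A6} across the fragments never reaches {A2}.
A3 → A1 is preserved.
A5 → A3 is preserved.

A3, A4, A6 -> A2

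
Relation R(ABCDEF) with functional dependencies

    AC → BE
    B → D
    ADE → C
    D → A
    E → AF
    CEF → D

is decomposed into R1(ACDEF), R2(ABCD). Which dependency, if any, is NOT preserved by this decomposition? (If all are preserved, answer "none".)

none

AC → BE: restricted closure across fragments reaches BE.
B → D lies within R2.
ADE → C lies within R1.
D → A lies within R1.
E → AF lies within R1.
CEF → D lies within R1.
Every dependency is enforceable on the fragments, so the decomposition is dependency-preserving.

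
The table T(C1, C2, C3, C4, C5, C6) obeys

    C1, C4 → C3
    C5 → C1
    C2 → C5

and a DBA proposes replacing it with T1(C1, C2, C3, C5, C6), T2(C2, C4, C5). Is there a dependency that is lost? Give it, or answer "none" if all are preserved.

C1, C4 → C3

Check C1, C4 → C3: no single fragment contains all of {C1, C3, C4}, and the restricted closure of {C1, C4} across the fragments never reaches {C3}.
C5 → C1 is preserved.
C2 → C5 is preserved.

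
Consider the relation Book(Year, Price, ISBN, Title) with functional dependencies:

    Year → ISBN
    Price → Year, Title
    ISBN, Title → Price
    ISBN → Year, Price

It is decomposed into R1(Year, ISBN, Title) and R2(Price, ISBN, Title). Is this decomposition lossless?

Common attributes: R1 ∩ R2 = {ISBN, Title}.
Closure of {ISBN, Title}: ISBN, Title → Price applies, adding Price; ISBN → Year, Price applies, adding Year. So (ISBN, Title)⁺ = {Year, Price, ISBN, Title}.
This closure contains every attribute of R1, so R1 ∩ R2 → R1. The join is lossless.

Yes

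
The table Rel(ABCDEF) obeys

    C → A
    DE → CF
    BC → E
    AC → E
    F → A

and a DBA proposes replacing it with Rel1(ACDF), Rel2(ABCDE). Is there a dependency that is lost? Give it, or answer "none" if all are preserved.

C → A lies within Rel1.
DE → CF: restricted closure across fragments reaches CF.
BC → E lies within Rel2.
AC → E lies within Rel2.
F → A lies within Rel1.
Every dependency is enforceable on the fragments, so the decomposition is dependency-preserving.

none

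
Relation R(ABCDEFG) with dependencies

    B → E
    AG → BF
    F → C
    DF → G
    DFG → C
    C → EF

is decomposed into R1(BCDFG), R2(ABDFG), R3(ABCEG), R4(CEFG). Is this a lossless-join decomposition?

Chase test. Columns are ABCDEFG; row i has aⱼ where attribute j ∈ Ri, else bᵢⱼ.
Initial tableau (one row per fragment):
  row 1: b11 a2 a3 a4 b15 a6 a7
  row 2: a1 a2 b23 a4 b25 a6 a7
  row 3: a1 a2 a3 b34 a5 b36 a7
  row 4: b41 b42 a3 b44 a5 a6 a7
Rows 1 and 2 agree on B; apply B→E and equate their E entries.
Rows 1 and 3 agree on B; apply B→E and equate their E entries.
Rows 2 and 3 agree on AG; apply AG→BF and equate their BF entries.
Rows 1 and 2 agree on F; apply F→C and equate their C entries.
Row 2 is now all distinguished symbols — the join is lossless.

Yes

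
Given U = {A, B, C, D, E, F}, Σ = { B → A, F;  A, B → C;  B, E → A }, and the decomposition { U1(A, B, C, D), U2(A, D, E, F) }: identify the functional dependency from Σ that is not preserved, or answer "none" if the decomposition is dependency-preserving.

Check B → A, F: no single fragment contains all of {A, B, F}, and the restricted closure of {B} across the fragments never reaches {A, F}.
A, B → C is preserved.
B, E → A is preserved.

B → A, F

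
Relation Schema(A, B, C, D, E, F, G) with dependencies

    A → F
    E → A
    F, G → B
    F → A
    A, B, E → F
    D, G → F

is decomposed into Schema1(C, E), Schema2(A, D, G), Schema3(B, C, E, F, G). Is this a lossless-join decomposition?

Chase test. Columns are A, B, C, D, E, F, G; row i has aⱼ where attribute j ∈ Schemai, else bᵢⱼ.
Initial tableau (one row per fragment):
  row 1: b11 b12 a3 b14 a5 b16 b17
  row 2: a1 b22 b23 a4 b25 b26 a7
  row 3: b31 a2 a3 b34 a5 a6 a7
Rows 1 and 3 agree on E; apply E→A and equate their A entries.
Rows 1 and 3 agree on A; apply A→F and equate their F entries.
No row becomes fully distinguished — the join is lossy.

No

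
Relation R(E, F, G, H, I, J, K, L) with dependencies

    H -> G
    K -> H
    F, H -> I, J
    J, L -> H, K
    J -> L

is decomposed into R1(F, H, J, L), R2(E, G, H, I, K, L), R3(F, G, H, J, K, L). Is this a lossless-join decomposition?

Chase test. Columns are E, F, G, H, I, J, K, L; row i has aⱼ where attribute j ∈ Ri, else bᵢⱼ.
Initial tableau (one row per fragment):
  row 1: b11 a2 b13 a4 b15 a6 b17 a8
  row 2: a1 b22 a3 a4 a5 b26 a7 a8
  row 3: b31 a2 a3 a4 b35 a6 a7 a8
Rows 1 and 2 agree on H; apply H→G and equate their G entries.
Rows 1 and 3 agree on F, H; apply F, H→I, J and equate their I, J entries.
Rows 1 and 3 agree on J, L; apply J, L→H, K and equate their H, K entries.
No row becomes fully distinguished — the join is lossy.

No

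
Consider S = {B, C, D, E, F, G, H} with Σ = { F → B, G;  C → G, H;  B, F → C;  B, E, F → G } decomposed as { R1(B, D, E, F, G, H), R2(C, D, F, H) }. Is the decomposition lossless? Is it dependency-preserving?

Lossless test: (D, F, H)⁺ = {B, C, D, F, G, H}, which contains all of one fragment — lossless.
Dependency preservation: the restricted closure of {C} across the fragments never reaches {G, H}, so C → G, H cannot be enforced without a join — not preserved.

lossless but not dependency-preserving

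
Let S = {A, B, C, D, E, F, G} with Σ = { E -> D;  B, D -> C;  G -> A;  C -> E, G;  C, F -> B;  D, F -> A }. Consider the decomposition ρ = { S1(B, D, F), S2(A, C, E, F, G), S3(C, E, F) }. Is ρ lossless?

No

Chase test. Columns are A, B, C, D, E, F, G; row i has aⱼ where attribute j ∈ Si, else bᵢⱼ.
Initial tableau (one row per fragment):
  row 1: b11 a2 b13 a4 b15 a6 b17
  row 2: a1 b22 a3 b24 a5 a6 a7
  row 3: b31 b32 a3 b34 a5 a6 b37
Rows 2 and 3 agree on E; apply E→D and equate their D entries.
Rows 2 and 3 agree on C; apply C→E, G and equate their E, G entries.
Rows 2 and 3 agree on C, F; apply C, F→B and equate their B entries.
Rows 2 and 3 agree on D, F; apply D, F→A and equate their A entries.
No row becomes fully distinguished — the join is lossy.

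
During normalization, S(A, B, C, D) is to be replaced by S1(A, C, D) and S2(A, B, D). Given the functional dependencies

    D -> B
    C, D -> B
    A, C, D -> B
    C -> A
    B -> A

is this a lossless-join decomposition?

Common attributes: S1 ∩ S2 = {A, D}.
Closure of {A, D}: D → B applies, adding B. So (A, D)⁺ = {A, B, D}.
This closure contains every attribute of S2, so S1 ∩ S2 → S2. The join is lossless.

Yes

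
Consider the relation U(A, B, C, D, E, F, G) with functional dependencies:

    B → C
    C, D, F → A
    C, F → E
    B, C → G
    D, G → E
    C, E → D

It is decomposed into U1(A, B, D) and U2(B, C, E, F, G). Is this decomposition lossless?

No

Common attributes: U1 ∩ U2 = {B}.
Closure of {B}: B → C applies, adding C; B, C → G applies, adding G. So (B)⁺ = {B, C, G}.
The closure contains neither all of U1 = {A, B, D} nor all of U2 = {B, C, E, F, G}, so the common attributes are not a superkey of either fragment. The join is lossy.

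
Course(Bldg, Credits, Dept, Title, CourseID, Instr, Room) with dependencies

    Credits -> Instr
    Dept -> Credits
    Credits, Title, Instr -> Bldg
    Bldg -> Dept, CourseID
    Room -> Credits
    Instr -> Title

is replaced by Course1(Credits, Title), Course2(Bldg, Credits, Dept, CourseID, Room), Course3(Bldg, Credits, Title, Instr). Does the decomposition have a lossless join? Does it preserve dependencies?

lossless and dependency-preserving

Lossless test (chase): Rows 1 and 2 agree on Credits; apply Credits→Instr and equate their Instr entries. Rows 1 and 3 agree on Credits; apply Credits→Instr and equate their Instr entries. Rows 1 and 3 agree on Credits, Title, Instr; apply Credits, Title, Instr→Bldg and equate their Bldg entries. Rows 1 and 2 agree on Bldg; apply Bldg→Dept, CourseID and equate their Dept, CourseID entries. Rows 1 and 3 agree on Bldg; apply Bldg→Dept, CourseID and equate their Dept, CourseID entries. Rows 1 and 2 agree on Instr; apply Instr→Title and equate their Title entries. Row 2 is now all distinguished symbols — the join is lossless.
Dependency preservation: every FD's attributes lie within a single fragment, so each can be enforced locally — preserved.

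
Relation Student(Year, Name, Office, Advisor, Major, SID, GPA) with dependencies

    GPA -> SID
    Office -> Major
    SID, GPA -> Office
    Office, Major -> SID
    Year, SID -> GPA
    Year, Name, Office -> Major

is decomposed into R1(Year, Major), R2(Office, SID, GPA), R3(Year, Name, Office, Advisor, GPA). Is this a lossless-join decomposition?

No

Chase test. Columns are Year, Name, Office, Advisor, Major, SID, GPA; row i has aⱼ where attribute j ∈ Ri, else bᵢⱼ.
Initial tableau (one row per fragment):
  row 1: a1 b12 b13 b14 a5 b16 b17
  row 2: b21 b22 a3 b24 b25 a6 a7
  row 3: a1 a2 a3 a4 b35 b36 a7
Rows 2 and 3 agree on GPA; apply GPA→SID and equate their SID entries.
Rows 2 and 3 agree on Office; apply Office→Major and equate their Major entries.
No row becomes fully distinguished — the join is lossy.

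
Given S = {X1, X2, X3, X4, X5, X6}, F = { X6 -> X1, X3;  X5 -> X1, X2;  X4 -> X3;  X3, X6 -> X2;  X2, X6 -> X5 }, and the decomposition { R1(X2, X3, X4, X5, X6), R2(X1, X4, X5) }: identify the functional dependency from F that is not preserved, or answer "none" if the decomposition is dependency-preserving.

X6 → X1, X3: restricted closure across fragments reaches X1, X3.
X5 → X1, X2: restricted closure across fragments reaches X1, X2.
X4 → X3 lies within R1.
X3, X6 → X2 lies within R1.
X2, X6 → X5 lies within R1.
Every dependency is enforceable on the fragments, so the decomposition is dependency-preserving.

none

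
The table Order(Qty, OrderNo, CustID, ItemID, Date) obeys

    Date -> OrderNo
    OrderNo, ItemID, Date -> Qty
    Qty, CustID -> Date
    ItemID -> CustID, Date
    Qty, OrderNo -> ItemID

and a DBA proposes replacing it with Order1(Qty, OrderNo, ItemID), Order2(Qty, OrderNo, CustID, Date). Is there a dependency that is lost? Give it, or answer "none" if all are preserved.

none

Date → OrderNo lies within Order2.
OrderNo, ItemID, Date → Qty: restricted closure across fragments reaches Qty.
Qty, CustID → Date lies within Order2.
ItemID → CustID, Date: restricted closure across fragments reaches CustID, Date.
Qty, OrderNo → ItemID lies within Order1.
Every dependency is enforceable on the fragments, so the decomposition is dependency-preserving.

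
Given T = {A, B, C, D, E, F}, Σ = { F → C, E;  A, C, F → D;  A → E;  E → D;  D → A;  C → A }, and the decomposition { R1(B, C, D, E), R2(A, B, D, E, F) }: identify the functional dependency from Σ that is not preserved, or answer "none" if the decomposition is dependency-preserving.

Check F → C, E: no single fragment contains all of {C, E, F}, and the restricted closure of {F} across the fragments never reaches {C, E}.
A, C, F → D is preserved.
A → E is preserved.
E → D is preserved.
D → A is preserved.
C → A is preserved.

F → C, E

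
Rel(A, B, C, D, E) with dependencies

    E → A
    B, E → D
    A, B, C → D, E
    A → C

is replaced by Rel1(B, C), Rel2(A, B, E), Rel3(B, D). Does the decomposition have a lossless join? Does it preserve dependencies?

Lossless test (chase): applying each FD to every pair of rows produces no changes in the tableau, so no row becomes fully distinguished — the join is lossy.
Dependency preservation: the restricted closure of {B, E} across the fragments never reaches {D}, so B, E → D cannot be enforced without a join — not preserved.

lossy and not dependency-preserving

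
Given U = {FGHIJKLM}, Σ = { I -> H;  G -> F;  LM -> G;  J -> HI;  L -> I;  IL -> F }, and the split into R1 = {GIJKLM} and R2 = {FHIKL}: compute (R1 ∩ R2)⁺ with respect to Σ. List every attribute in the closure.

FHIKL

R1 ∩ R2 = {IKL}.
I → H applies, adding H
IL → F applies, adding F
Closure: {FHIKL}.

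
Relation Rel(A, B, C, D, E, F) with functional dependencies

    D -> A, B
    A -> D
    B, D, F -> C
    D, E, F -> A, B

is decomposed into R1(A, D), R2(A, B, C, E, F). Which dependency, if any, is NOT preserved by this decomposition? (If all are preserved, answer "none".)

none

D → A, B: restricted closure across fragments reaches A, B.
A → D lies within R1.
B, D, F → C: restricted closure across fragments reaches C.
D, E, F → A, B: restricted closure across fragments reaches A, B.
Every dependency is enforceable on the fragments, so the decomposition is dependency-preserving.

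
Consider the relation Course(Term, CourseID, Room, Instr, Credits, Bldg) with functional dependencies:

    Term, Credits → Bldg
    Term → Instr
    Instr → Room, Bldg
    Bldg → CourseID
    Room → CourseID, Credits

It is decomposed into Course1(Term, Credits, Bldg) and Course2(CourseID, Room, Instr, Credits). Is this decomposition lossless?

No

Common attributes: Course1 ∩ Course2 = {Credits}.
No dependency enlarges {Credits}, so (Credits)⁺ = {Credits}.
The closure contains neither all of Course1 = {Term, Credits, Bldg} nor all of Course2 = {CourseID, Room, Instr, Credits}, so the common attributes are not a superkey of either fragment. The join is lossy.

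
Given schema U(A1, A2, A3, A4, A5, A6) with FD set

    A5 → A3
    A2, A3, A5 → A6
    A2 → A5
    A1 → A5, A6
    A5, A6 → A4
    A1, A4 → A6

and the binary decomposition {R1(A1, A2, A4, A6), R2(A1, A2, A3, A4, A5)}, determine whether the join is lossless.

Common attributes: R1 ∩ R2 = {A1, A2, A4}.
Closure of {A1, A2, A4}: A2 → A5 applies, adding A5; A1 → A5, A6 applies, adding A6; A5 → A3 applies, adding A3. So (A1, A2, A4)⁺ = {A1, A2, A3, A4, A5, A6}.
This closure contains every attribute of R1, so R1 ∩ R2 → R1. The join is lossless.

Yes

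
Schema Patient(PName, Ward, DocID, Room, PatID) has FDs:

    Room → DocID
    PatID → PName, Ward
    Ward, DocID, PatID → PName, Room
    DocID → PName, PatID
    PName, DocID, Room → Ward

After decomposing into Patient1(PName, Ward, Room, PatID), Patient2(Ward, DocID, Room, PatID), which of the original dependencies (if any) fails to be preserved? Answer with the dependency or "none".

Room → DocID lies within Patient2.
PatID → PName, Ward lies within Patient1.
Ward, DocID, PatID → PName, Room: restricted closure across fragments reaches PName, Room.
DocID → PName, PatID: restricted closure across fragments reaches PName, PatID.
PName, DocID, Room → Ward: restricted closure across fragments reaches Ward.
Every dependency is enforceable on the fragments, so the decomposition is dependency-preserving.

none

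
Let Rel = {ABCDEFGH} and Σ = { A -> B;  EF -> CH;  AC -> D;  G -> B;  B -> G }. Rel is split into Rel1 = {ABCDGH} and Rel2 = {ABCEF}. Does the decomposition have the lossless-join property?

No

Common attributes: Rel1 ∩ Rel2 = {ABC}.
Closure of {ABC}: AC → D applies, adding D; B → G applies, adding G. So (ABC)⁺ = {ABCDG}.
The closure contains neither all of Rel1 = {ABCDGH} nor all of Rel2 = {ABCEF}, so the common attributes are not a superkey of either fragment. The join is lossy.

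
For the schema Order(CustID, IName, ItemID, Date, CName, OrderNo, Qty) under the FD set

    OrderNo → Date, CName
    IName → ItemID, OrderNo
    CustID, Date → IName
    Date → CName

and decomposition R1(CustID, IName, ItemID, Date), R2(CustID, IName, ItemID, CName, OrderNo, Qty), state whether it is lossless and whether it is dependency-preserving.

lossless but not dependency-preserving

Lossless test: (CustID, IName, ItemID)⁺ = {CustID, IName, ItemID, Date, CName, OrderNo}, which contains all of one fragment — lossless.
Dependency preservation: the restricted closure of {OrderNo} across the fragments never reaches {Date, CName}, so OrderNo → Date, CName cannot be enforced without a join — not preserved.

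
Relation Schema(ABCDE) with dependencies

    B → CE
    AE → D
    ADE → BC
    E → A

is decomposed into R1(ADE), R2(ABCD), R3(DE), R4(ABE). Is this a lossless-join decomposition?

Yes

Chase test. Columns are ABCDE; row i has aⱼ where attribute j ∈ Ri, else bᵢⱼ.
Initial tableau (one row per fragment):
  row 1: a1 b12 b13 a4 a5
  row 2: a1 a2 a3 a4 b25
  row 3: b31 b32 b33 a4 a5
  row 4: a1 a2 b43 b44 a5
Rows 2 and 4 agree on B; apply B→CE and equate their CE entries.
Rows 1 and 4 agree on AE; apply AE→D and equate their D entries.
Rows 1 and 2 agree on ADE; apply ADE→BC and equate their BC entries.
Rows 1 and 3 agree on E; apply E→A and equate their A entries.
Rows 1 and 3 agree on ADE; apply ADE→BC and equate their BC entries.
Row 1 is now all distinguished symbols — the join is lossless.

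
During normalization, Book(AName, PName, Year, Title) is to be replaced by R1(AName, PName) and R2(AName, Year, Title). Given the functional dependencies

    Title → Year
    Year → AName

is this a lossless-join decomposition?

Common attributes: R1 ∩ R2 = {AName}.
No dependency enlarges {AName}, so (AName)⁺ = {AName}.
The closure contains neither all of R1 = {AName, PName} nor all of R2 = {AName, Year, Title}, so the common attributes are not a superkey of either fragment. The join is lossy.

No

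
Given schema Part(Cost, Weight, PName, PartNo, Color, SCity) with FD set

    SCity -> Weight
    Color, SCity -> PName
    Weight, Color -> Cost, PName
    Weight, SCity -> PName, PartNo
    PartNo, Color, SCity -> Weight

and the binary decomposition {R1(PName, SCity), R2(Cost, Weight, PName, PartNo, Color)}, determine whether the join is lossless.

No

Common attributes: R1 ∩ R2 = {PName}.
No dependency enlarges {PName}, so (PName)⁺ = {PName}.
The closure contains neither all of R1 = {PName, SCity} nor all of R2 = {Cost, Weight, PName, PartNo, Color}, so the common attributes are not a superkey of either fragment. The join is lossy.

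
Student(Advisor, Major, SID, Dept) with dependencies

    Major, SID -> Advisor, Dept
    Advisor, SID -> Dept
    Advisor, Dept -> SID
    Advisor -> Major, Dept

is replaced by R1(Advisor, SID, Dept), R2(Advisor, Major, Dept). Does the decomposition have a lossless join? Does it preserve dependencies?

Lossless test: (Advisor, Dept)⁺ = {Advisor, Major, SID, Dept}, which contains all of one fragment — lossless.
Dependency preservation: the restricted closure of {Major, SID} across the fragments never reaches {Advisor, Dept}, so Major, SID → Advisor, Dept cannot be enforced without a join — not preserved.

lossless but not dependency-preserving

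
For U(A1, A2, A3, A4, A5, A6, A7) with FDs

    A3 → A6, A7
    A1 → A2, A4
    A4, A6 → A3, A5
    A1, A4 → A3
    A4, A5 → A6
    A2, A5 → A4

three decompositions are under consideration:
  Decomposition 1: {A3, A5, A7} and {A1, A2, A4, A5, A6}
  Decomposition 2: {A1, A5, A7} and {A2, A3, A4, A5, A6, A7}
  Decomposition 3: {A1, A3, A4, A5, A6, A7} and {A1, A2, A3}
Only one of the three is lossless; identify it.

Decomposition 3

Decomposition 1: common = {A5}, closure = {A5} → lossy.
Decomposition 2: common = {A5, A7}, closure = {A5, A7} → lossy.
Decomposition 3: common = {A1, A3}, closure = {A1, A2, A3, A4, A5, A6, A7} → lossless.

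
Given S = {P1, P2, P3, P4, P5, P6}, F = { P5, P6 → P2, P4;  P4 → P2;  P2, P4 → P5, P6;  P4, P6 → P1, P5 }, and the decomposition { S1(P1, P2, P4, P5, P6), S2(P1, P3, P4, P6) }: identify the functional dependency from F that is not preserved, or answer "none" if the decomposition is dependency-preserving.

P5, P6 → P2, P4 lies within S1.
P4 → P2 lies within S1.
P2, P4 → P5, P6 lies within S1.
P4, P6 → P1, P5 lies within S1.
Every dependency is enforceable on the fragments, so the decomposition is dependency-preserving.

none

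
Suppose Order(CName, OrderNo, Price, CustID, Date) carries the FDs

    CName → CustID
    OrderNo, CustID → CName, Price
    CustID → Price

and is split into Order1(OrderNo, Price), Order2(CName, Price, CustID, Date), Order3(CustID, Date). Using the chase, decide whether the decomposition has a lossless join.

Chase test. Columns are CName, OrderNo, Price, CustID, Date; row i has aⱼ where attribute j ∈ Orderi, else bᵢⱼ.
Initial tableau (one row per fragment):
  row 1: b11 a2 a3 b14 b15
  row 2: a1 b22 a3 a4 a5
  row 3: b31 b32 b33 a4 a5
Rows 2 and 3 agree on CustID; apply CustID→Price and equate their Price entries.
No row becomes fully distinguished — the join is lossy.

No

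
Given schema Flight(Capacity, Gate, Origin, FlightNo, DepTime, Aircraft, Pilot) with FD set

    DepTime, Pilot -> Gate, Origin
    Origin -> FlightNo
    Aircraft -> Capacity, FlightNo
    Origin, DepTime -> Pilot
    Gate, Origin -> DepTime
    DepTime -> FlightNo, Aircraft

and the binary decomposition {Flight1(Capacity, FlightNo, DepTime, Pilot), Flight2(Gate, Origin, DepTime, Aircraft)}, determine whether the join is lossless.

Common attributes: Flight1 ∩ Flight2 = {DepTime}.
Closure of {DepTime}: DepTime → FlightNo, Aircraft applies, adding FlightNo, Aircraft; Aircraft → Capacity, FlightNo applies, adding Capacity. So (DepTime)⁺ = {Capacity, FlightNo, DepTime, Aircraft}.
The closure contains neither all of Flight1 = {Capacity, FlightNo, DepTime, Pilot} nor all of Flight2 = {Gate, Origin, DepTime, Aircraft}, so the common attributes are not a superkey of either fragment. The join is lossy.

No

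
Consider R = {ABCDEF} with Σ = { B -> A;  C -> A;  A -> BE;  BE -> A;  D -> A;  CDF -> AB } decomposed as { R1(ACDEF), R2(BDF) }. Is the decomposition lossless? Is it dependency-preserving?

lossless but not dependency-preserving

Lossless test: (DF)⁺ = {ABDEF}, which contains all of one fragment — lossless.
Dependency preservation: the restricted closure of {B} across the fragments never reaches {A}, so B → A cannot be enforced without a join — not preserved.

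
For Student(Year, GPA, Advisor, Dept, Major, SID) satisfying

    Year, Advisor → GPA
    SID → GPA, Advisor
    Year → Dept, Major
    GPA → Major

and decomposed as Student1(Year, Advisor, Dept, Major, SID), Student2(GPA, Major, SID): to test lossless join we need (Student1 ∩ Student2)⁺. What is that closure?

Student1 ∩ Student2 = {Major, SID}.
SID → GPA, Advisor applies, adding GPA, Advisor
Closure: {GPA, Advisor, Major, SID}.

GPA, Advisor, Major, SID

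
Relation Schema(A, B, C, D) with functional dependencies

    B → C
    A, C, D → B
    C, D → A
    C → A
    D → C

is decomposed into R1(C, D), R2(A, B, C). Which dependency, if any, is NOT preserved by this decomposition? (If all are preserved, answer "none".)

Check A, C, D → B: no single fragment contains all of {A, B, C, D}, and the restricted closure of {A, C, D} across the fragments never reaches {B}.
B → C is preserved.
C, D → A is preserved.
C → A is preserved.
D → C is preserved.

A, C, D → B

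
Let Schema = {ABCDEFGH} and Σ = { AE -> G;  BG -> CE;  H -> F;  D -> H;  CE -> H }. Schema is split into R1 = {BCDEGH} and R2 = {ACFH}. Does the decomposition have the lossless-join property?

No

Common attributes: R1 ∩ R2 = {CH}.
Closure of {CH}: H → F applies, adding F. So (CH)⁺ = {CFH}.
The closure contains neither all of R1 = {BCDEGH} nor all of R2 = {ACFH}, so the common attributes are not a superkey of either fragment. The join is lossy.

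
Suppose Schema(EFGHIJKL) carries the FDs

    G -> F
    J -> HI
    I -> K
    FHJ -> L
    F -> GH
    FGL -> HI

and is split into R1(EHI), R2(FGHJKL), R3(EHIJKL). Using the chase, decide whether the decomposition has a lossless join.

No

Chase test. Columns are EFGHIJKL; row i has aⱼ where attribute j ∈ Ri, else bᵢⱼ.
Initial tableau (one row per fragment):
  row 1: a1 b12 b13 a4 a5 b16 b17 b18
  row 2: b21 a2 a3 a4 b25 a6 a7 a8
  row 3: a1 b32 b33 a4 a5 a6 a7 a8
Rows 2 and 3 agree on J; apply J→HI and equate their HI entries.
Rows 1 and 2 agree on I; apply I→K and equate their K entries.
No row becomes fully distinguished — the join is lossy.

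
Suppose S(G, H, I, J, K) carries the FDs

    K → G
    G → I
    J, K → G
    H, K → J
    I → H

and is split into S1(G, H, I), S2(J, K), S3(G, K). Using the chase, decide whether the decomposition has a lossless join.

Yes

Chase test. Columns are G, H, I, J, K; row i has aⱼ where attribute j ∈ Si, else bᵢⱼ.
Initial tableau (one row per fragment):
  row 1: a1 a2 a3 b14 b15
  row 2: b21 b22 b23 a4 a5
  row 3: a1 b32 b33 b34 a5
Rows 2 and 3 agree on K; apply K→G and equate their G entries.
Rows 1 and 2 agree on G; apply G→I and equate their I entries.
Rows 1 and 3 agree on G; apply G→I and equate their I entries.
Rows 1 and 2 agree on I; apply I→H and equate their H entries.
Rows 1 and 3 agree on I; apply I→H and equate their H entries.
Rows 2 and 3 agree on H, K; apply H, K→J and equate their J entries.
Row 2 is now all distinguished symbols — the join is lossless.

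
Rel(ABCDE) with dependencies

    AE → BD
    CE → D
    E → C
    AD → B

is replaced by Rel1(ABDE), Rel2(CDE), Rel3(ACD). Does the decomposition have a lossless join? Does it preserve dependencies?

Lossless test (chase): Rows 1 and 2 agree on E; apply E→C and equate their C entries. Rows 1 and 3 agree on AD; apply AD→B and equate their B entries. Row 1 is now all distinguished symbols — the join is lossless.
Dependency preservation: every FD's attributes lie within a single fragment, so each can be enforced locally — preserved.

lossless and dependency-preserving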